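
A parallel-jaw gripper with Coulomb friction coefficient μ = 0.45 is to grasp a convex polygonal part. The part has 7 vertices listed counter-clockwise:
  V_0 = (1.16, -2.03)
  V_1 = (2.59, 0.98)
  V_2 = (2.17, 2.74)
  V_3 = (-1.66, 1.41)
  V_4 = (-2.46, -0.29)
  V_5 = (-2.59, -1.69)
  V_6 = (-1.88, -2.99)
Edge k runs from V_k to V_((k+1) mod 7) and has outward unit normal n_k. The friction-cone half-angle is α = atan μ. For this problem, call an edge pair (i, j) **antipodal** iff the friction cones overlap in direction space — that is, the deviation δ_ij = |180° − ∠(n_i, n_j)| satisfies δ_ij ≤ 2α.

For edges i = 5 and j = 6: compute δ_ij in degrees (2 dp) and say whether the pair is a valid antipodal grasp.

α = atan 0.45 = 24.23°;  2α = 48.46°
edge 5: e_5 = (+0.71, -1.30);  n_5 = (-0.8776, -0.4793)
edge 6: e_6 = (+3.04, +0.96);  n_6 = (+0.3011, -0.9536)
∠(n_5, n_6) = 78.88°
δ = |180° − 78.88°| = 101.12°
101.12° > 2α = 48.46°  →  invalid

δ = 101.12°, invalid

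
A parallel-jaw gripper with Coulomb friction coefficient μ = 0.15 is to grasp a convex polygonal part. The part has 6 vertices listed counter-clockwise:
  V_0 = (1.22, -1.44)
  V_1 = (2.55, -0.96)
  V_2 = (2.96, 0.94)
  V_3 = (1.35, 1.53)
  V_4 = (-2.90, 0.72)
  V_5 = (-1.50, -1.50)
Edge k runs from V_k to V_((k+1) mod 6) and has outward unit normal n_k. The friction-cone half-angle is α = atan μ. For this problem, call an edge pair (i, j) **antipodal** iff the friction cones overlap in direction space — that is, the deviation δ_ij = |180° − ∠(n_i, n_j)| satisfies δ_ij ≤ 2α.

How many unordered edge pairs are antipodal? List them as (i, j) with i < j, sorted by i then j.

count = 2; pairs: (0,3), (3,5)

α = atan 0.15 = 8.53°;  2α = 17.06°
n_0 = (+0.3395, -0.9406)
n_1 = (+0.9775, -0.2109)
n_2 = (+0.3441, +0.9389)
n_3 = (-0.1872, +0.9823)
n_4 = (-0.8459, -0.5334)
n_5 = (+0.0221, -0.9998)
  (0,1): δ = 122.02°  ·
  (0,2): δ = 39.97°  ·
  (0,3): δ = 9.05°  ✓
  (0,4): δ = 102.39°  ·
  (0,5): δ = 161.42°  ·
  (1,2): δ = 97.95°  ·
  (1,3): δ = 67.03°  ·
  (1,4): δ = 44.41°  ·
  (1,5): δ = 103.44°  ·
  (2,3): δ = 149.08°  ·
  (2,4): δ = 37.64°  ·
  (2,5): δ = 21.39°  ·
  (3,4): δ = 68.55°  ·
  (3,5): δ = 9.53°  ✓
  (4,5): δ = 120.97°  ·
antipodal pairs: 2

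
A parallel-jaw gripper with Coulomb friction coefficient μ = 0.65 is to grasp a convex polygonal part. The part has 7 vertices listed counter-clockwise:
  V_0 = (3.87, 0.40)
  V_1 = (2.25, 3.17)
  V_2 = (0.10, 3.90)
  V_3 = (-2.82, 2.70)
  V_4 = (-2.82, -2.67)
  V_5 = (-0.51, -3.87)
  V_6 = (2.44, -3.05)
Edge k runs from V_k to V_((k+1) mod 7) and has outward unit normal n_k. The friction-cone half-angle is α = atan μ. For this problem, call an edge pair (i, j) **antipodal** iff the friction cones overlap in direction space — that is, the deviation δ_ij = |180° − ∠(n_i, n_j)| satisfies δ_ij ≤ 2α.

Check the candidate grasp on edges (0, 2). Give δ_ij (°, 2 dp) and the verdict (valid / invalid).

α = atan 0.65 = 33.02°;  2α = 66.05°
edge 0: e_0 = (-1.62, +2.77);  n_0 = (+0.8632, +0.5048)
edge 2: e_2 = (-2.92, -1.20);  n_2 = (-0.3801, +0.9249)
∠(n_0, n_2) = 82.02°
δ = |180° − 82.02°| = 97.98°
97.98° > 2α = 66.05°  →  invalid

δ = 97.98°, invalid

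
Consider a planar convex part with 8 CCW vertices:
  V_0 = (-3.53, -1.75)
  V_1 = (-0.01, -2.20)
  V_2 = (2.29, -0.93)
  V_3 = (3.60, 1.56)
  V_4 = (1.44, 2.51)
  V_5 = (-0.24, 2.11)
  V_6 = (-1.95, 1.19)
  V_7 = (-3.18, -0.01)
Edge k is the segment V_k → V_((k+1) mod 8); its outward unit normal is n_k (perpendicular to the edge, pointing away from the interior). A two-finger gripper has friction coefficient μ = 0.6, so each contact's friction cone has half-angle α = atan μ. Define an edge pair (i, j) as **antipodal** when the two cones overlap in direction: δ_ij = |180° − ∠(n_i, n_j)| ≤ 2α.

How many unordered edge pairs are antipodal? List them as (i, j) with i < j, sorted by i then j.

α = atan 0.6 = 30.96°;  2α = 61.93°
n_0 = (-0.1268, -0.9919)
n_1 = (+0.4834, -0.8754)
n_2 = (+0.8850, -0.4656)
n_3 = (+0.4026, +0.9154)
n_4 = (-0.2316, +0.9728)
n_5 = (-0.4738, +0.8806)
n_6 = (-0.6983, +0.7158)
n_7 = (-0.9804, +0.1972)
  (0,1): δ = 143.81°  ·
  (0,2): δ = 110.46°  ·
  (0,3): δ = 16.46°  ✓
  (0,4): δ = 20.68°  ✓
  (0,5): δ = 35.57°  ✓
  (0,6): δ = 51.58°  ✓
  (0,7): δ = 85.91°  ·
  (1,2): δ = 146.66°  ·
  (1,3): δ = 52.65°  ✓
  (1,4): δ = 15.51°  ✓
  (1,5): δ = 0.63°  ✓
  (1,6): δ = 15.39°  ✓
  (1,7): δ = 49.72°  ✓
  (2,3): δ = 85.99°  ·
  (2,4): δ = 48.86°  ✓
  (2,5): δ = 33.97°  ✓
  (2,6): δ = 17.96°  ✓
  (2,7): δ = 16.38°  ✓
  (3,4): δ = 142.87°  ·
  (3,5): δ = 127.98°  ·
  (3,6): δ = 111.97°  ·
  (3,7): δ = 77.63°  ·
  (4,5): δ = 165.11°  ·
  (4,6): δ = 149.10°  ·
  (4,7): δ = 114.77°  ·
  (5,6): δ = 163.99°  ·
  (5,7): δ = 129.65°  ·
  (6,7): δ = 145.67°  ·
antipodal pairs: 13

count = 13; pairs: (0,3), (0,4), (0,5), (0,6), (1,3), (1,4), (1,5), (1,6), (1,7), (2,4), (2,5), (2,6), (2,7)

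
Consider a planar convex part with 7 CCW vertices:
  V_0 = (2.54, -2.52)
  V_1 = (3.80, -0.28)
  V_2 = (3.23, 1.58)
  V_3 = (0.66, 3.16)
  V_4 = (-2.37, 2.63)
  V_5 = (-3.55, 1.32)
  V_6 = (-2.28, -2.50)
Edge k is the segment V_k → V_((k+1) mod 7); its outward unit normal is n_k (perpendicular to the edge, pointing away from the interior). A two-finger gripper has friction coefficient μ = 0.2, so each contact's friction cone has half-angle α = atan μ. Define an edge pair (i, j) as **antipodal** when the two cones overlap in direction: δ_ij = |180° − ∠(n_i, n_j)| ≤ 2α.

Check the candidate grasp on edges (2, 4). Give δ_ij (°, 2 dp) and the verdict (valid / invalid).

α = atan 0.2 = 11.31°;  2α = 22.62°
edge 2: e_2 = (-2.57, +1.58);  n_2 = (+0.5237, +0.8519)
edge 4: e_4 = (-1.18, -1.31);  n_4 = (-0.7430, +0.6693)
∠(n_2, n_4) = 79.57°
δ = |180° − 79.57°| = 100.43°
100.43° > 2α = 22.62°  →  invalid

δ = 100.43°, invalid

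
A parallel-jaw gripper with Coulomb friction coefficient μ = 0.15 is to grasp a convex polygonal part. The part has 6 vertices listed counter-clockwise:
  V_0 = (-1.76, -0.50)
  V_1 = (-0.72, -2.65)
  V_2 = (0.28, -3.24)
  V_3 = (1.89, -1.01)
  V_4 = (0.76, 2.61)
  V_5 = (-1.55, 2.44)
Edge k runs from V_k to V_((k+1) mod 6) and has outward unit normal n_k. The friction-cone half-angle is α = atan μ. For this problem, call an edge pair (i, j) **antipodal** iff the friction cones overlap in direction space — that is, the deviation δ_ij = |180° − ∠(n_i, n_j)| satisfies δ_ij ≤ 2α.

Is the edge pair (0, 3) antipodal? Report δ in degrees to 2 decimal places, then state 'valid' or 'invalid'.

δ = 8.48°, valid

α = atan 0.15 = 8.53°;  2α = 17.06°
edge 0: e_0 = (+1.04, -2.15);  n_0 = (-0.9002, -0.4355)
edge 3: e_3 = (-1.13, +3.62);  n_3 = (+0.9546, +0.2980)
∠(n_0, n_3) = 171.52°
δ = |180° − 171.52°| = 8.48°
8.48° ≤ 2α = 17.06°  →  valid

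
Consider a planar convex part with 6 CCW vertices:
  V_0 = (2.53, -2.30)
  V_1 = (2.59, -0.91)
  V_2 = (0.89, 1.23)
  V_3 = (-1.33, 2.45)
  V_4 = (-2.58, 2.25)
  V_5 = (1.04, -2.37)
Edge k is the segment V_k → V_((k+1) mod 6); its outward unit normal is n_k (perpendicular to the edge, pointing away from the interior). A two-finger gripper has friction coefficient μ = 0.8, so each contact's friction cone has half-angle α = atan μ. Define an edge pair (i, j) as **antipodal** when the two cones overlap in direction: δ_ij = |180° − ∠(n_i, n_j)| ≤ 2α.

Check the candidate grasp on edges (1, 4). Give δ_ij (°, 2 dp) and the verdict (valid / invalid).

δ = 0.38°, valid

α = atan 0.8 = 38.66°;  2α = 77.32°
edge 1: e_1 = (-1.70, +2.14);  n_1 = (+0.7830, +0.6220)
edge 4: e_4 = (+3.62, -4.62);  n_4 = (-0.7871, -0.6168)
∠(n_1, n_4) = 179.62°
δ = |180° − 179.62°| = 0.38°
0.38° ≤ 2α = 77.32°  →  valid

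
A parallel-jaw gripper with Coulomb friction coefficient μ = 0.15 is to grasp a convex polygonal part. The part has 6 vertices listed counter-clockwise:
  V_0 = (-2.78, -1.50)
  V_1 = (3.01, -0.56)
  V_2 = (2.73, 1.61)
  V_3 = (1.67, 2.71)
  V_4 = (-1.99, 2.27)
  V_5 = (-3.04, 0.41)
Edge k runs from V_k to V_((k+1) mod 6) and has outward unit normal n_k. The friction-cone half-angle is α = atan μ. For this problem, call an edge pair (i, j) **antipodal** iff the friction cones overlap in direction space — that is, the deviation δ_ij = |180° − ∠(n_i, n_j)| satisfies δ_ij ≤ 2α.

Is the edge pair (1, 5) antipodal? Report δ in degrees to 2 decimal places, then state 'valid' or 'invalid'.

δ = 0.40°, valid

α = atan 0.15 = 8.53°;  2α = 17.06°
edge 1: e_1 = (-0.28, +2.17);  n_1 = (+0.9918, +0.1280)
edge 5: e_5 = (+0.26, -1.91);  n_5 = (-0.9909, -0.1349)
∠(n_1, n_5) = 179.60°
δ = |180° − 179.60°| = 0.40°
0.40° ≤ 2α = 17.06°  →  valid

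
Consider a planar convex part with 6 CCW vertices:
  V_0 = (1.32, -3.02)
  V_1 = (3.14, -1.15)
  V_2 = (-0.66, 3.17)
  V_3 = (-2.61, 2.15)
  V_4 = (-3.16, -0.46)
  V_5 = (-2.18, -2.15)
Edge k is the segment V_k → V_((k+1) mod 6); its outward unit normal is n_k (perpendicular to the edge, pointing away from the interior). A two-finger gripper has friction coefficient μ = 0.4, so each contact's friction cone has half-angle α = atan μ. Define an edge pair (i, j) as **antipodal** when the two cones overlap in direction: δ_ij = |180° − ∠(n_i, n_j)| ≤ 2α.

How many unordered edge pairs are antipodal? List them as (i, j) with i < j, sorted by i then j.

α = atan 0.4 = 21.80°;  2α = 43.60°
n_0 = (+0.7166, -0.6975)
n_1 = (+0.7509, +0.6605)
n_2 = (-0.4635, +0.8861)
n_3 = (-0.9785, +0.2062)
n_4 = (-0.8651, -0.5016)
n_5 = (-0.2412, -0.9705)
  (0,1): δ = 94.44°  ·
  (0,2): δ = 18.16°  ✓
  (0,3): δ = 32.32°  ✓
  (0,4): δ = 74.33°  ·
  (0,5): δ = 120.26°  ·
  (1,2): δ = 103.72°  ·
  (1,3): δ = 53.24°  ·
  (1,4): δ = 11.23°  ✓
  (1,5): δ = 34.71°  ✓
  (2,3): δ = 129.51°  ·
  (2,4): δ = 87.50°  ·
  (2,5): δ = 41.57°  ✓
  (3,4): δ = 137.99°  ·
  (3,5): δ = 92.06°  ·
  (4,5): δ = 134.07°  ·
antipodal pairs: 5

count = 5; pairs: (0,2), (0,3), (1,4), (1,5), (2,5)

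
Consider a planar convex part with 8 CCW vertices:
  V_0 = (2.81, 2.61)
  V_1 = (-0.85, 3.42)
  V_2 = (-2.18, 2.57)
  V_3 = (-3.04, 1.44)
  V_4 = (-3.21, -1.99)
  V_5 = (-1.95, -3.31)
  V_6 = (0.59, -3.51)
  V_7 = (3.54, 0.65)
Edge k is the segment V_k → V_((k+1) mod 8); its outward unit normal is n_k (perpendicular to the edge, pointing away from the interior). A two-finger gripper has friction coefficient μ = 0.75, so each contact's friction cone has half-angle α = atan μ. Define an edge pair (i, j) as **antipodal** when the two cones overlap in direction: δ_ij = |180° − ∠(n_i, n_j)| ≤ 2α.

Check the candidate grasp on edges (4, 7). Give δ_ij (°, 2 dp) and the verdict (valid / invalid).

α = atan 0.75 = 36.87°;  2α = 73.74°
edge 4: e_4 = (+1.26, -1.32);  n_4 = (-0.7234, -0.6905)
edge 7: e_7 = (-0.73, +1.96);  n_7 = (+0.9371, +0.3490)
∠(n_4, n_7) = 156.76°
δ = |180° − 156.76°| = 23.24°
23.24° ≤ 2α = 73.74°  →  valid

δ = 23.24°, valid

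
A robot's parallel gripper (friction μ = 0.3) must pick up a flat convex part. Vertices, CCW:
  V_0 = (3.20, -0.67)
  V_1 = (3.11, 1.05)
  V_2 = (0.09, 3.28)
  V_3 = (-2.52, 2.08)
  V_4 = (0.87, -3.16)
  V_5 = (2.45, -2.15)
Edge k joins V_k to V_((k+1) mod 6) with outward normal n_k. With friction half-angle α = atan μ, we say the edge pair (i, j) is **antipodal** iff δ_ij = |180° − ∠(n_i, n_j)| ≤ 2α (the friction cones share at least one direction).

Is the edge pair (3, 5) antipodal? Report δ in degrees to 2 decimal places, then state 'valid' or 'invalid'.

δ = 59.77°, invalid

α = atan 0.3 = 16.70°;  2α = 33.40°
edge 3: e_3 = (+3.39, -5.24);  n_3 = (-0.8396, -0.5432)
edge 5: e_5 = (+0.75, +1.48);  n_5 = (+0.8920, -0.4520)
∠(n_3, n_5) = 120.23°
δ = |180° − 120.23°| = 59.77°
59.77° > 2α = 33.40°  →  invalid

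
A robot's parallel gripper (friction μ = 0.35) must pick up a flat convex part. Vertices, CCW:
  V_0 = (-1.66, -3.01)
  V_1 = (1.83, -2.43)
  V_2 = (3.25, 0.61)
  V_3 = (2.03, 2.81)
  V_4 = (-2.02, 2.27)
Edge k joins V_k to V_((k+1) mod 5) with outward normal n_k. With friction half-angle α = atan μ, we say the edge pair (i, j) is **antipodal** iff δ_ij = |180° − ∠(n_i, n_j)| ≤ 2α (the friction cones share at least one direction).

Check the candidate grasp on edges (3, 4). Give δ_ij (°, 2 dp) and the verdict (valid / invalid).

δ = 93.69°, invalid

α = atan 0.35 = 19.29°;  2α = 38.58°
edge 3: e_3 = (-4.05, -0.54);  n_3 = (-0.1322, +0.9912)
edge 4: e_4 = (+0.36, -5.28);  n_4 = (-0.9977, -0.0680)
∠(n_3, n_4) = 86.31°
δ = |180° − 86.31°| = 93.69°
93.69° > 2α = 38.58°  →  invalid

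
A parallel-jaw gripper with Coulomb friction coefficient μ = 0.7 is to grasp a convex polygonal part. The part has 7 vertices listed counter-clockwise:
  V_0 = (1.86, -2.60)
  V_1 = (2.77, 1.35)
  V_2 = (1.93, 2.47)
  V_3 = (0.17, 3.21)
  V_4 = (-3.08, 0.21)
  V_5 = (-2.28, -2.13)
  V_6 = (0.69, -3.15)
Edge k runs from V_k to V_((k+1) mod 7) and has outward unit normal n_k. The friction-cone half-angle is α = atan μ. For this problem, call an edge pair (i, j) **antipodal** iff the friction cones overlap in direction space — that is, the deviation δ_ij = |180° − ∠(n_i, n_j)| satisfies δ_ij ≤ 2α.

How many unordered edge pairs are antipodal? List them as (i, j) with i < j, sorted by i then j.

count = 9; pairs: (0,3), (0,4), (1,4), (1,5), (2,4), (2,5), (2,6), (3,5), (3,6)

α = atan 0.7 = 34.99°;  2α = 69.98°
n_0 = (+0.9745, -0.2245)
n_1 = (+0.8000, +0.6000)
n_2 = (+0.3876, +0.9218)
n_3 = (-0.6783, +0.7348)
n_4 = (-0.9462, -0.3235)
n_5 = (-0.3248, -0.9458)
n_6 = (+0.4254, -0.9050)
  (0,1): δ = 130.16°  ·
  (0,2): δ = 99.83°  ·
  (0,3): δ = 34.32°  ✓
  (0,4): δ = 31.85°  ✓
  (0,5): δ = 84.02°  ·
  (0,6): δ = 128.15°  ·
  (1,2): δ = 149.67°  ·
  (1,3): δ = 84.16°  ·
  (1,4): δ = 18.00°  ✓
  (1,5): δ = 34.18°  ✓
  (1,6): δ = 78.31°  ·
  (2,3): δ = 114.49°  ·
  (2,4): δ = 48.32°  ✓
  (2,5): δ = 3.85°  ✓
  (2,6): δ = 47.98°  ✓
  (3,4): δ = 113.83°  ·
  (3,5): δ = 61.66°  ✓
  (3,6): δ = 17.53°  ✓
  (4,5): δ = 127.83°  ·
  (4,6): δ = 83.70°  ·
  (5,6): δ = 135.87°  ·
antipodal pairs: 9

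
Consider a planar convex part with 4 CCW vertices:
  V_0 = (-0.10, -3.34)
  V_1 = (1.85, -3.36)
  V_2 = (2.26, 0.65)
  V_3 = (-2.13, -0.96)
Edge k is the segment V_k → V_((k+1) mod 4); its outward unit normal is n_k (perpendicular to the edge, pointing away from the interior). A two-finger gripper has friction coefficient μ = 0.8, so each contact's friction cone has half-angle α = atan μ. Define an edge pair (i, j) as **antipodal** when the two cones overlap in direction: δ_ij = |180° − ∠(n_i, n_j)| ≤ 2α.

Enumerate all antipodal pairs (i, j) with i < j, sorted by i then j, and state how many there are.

count = 4; pairs: (0,2), (1,2), (1,3), (2,3)

α = atan 0.8 = 38.66°;  2α = 77.32°
n_0 = (-0.0103, -0.9999)
n_1 = (+0.9948, -0.1017)
n_2 = (-0.3443, +0.9389)
n_3 = (-0.7608, -0.6489)
  (0,1): δ = 95.25°  ·
  (0,2): δ = 20.73°  ✓
  (0,3): δ = 131.05°  ·
  (1,2): δ = 64.02°  ✓
  (1,3): δ = 46.30°  ✓
  (2,3): δ = 69.68°  ✓
antipodal pairs: 4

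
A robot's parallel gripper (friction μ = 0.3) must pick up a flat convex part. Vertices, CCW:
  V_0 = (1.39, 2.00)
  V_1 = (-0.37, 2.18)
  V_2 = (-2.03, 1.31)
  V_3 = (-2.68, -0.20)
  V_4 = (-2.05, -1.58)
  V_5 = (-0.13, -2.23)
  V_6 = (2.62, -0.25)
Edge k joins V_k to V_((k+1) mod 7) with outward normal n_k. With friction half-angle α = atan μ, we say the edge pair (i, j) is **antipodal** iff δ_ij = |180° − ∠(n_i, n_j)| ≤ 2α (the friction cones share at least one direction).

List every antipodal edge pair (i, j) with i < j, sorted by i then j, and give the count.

α = atan 0.3 = 16.70°;  2α = 33.40°
n_0 = (+0.1017, +0.9948)
n_1 = (-0.4642, +0.8857)
n_2 = (-0.9185, +0.3954)
n_3 = (-0.9097, -0.4153)
n_4 = (-0.3207, -0.9472)
n_5 = (+0.5843, -0.8115)
n_6 = (+0.8774, +0.4797)
  (0,1): δ = 146.50°  ·
  (0,2): δ = 107.45°  ·
  (0,3): δ = 59.62°  ·
  (0,4): δ = 12.86°  ✓
  (0,5): δ = 41.59°  ·
  (0,6): δ = 124.50°  ·
  (1,2): δ = 140.95°  ·
  (1,3): δ = 93.12°  ·
  (1,4): δ = 46.36°  ·
  (1,5): δ = 8.10°  ✓
  (1,6): δ = 91.01°  ·
  (2,3): δ = 132.17°  ·
  (2,4): δ = 85.41°  ·
  (2,5): δ = 30.96°  ✓
  (2,6): δ = 51.95°  ·
  (3,4): δ = 133.24°  ·
  (3,5): δ = 78.78°  ·
  (3,6): δ = 4.13°  ✓
  (4,5): δ = 125.54°  ·
  (4,6): δ = 42.63°  ·
  (5,6): δ = 97.09°  ·
antipodal pairs: 4

count = 4; pairs: (0,4), (1,5), (2,5), (3,6)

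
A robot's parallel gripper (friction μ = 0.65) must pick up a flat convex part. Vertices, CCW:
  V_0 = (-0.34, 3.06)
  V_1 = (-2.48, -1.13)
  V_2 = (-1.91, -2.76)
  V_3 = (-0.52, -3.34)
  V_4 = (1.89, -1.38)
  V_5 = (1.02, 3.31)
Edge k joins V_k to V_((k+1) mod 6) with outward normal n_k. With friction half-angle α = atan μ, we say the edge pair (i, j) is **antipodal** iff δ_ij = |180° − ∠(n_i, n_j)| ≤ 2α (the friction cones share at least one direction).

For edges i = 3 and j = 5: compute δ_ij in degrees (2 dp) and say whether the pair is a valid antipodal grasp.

δ = 28.70°, valid

α = atan 0.65 = 33.02°;  2α = 66.05°
edge 3: e_3 = (+2.41, +1.96);  n_3 = (+0.6310, -0.7758)
edge 5: e_5 = (-1.36, -0.25);  n_5 = (-0.1808, +0.9835)
∠(n_3, n_5) = 151.30°
δ = |180° − 151.30°| = 28.70°
28.70° ≤ 2α = 66.05°  →  valid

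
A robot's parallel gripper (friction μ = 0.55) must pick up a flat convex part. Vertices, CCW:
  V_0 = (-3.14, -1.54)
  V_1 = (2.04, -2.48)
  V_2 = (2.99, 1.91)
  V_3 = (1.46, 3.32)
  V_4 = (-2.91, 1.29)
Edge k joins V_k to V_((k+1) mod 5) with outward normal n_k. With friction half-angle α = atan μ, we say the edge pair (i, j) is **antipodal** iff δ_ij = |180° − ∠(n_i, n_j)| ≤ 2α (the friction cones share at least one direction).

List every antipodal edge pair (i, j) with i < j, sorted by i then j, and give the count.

α = atan 0.55 = 28.81°;  2α = 57.62°
n_0 = (-0.1786, -0.9839)
n_1 = (+0.9774, -0.2115)
n_2 = (+0.6777, +0.7354)
n_3 = (-0.4213, +0.9069)
n_4 = (-0.9967, +0.0810)
  (0,1): δ = 91.93°  ·
  (0,2): δ = 32.38°  ✓
  (0,3): δ = 35.20°  ✓
  (0,4): δ = 95.64°  ·
  (1,2): δ = 120.45°  ·
  (1,3): δ = 52.87°  ✓
  (1,4): δ = 7.56°  ✓
  (2,3): δ = 112.42°  ·
  (2,4): δ = 51.98°  ✓
  (3,4): δ = 119.56°  ·
antipodal pairs: 5

count = 5; pairs: (0,2), (0,3), (1,3), (1,4), (2,4)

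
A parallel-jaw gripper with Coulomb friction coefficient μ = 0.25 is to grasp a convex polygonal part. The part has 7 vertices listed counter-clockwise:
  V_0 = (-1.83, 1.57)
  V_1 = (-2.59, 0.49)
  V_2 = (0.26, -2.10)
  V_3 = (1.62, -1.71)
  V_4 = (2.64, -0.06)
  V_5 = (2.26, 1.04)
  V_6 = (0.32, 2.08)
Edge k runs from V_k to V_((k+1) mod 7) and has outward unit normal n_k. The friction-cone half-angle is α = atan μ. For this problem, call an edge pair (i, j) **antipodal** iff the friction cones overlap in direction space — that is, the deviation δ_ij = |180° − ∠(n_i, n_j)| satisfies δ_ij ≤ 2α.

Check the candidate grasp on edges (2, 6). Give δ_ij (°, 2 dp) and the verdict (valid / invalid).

δ = 2.66°, valid

α = atan 0.25 = 14.04°;  2α = 28.07°
edge 2: e_2 = (+1.36, +0.39);  n_2 = (+0.2757, -0.9613)
edge 6: e_6 = (-2.15, -0.51);  n_6 = (-0.2308, +0.9730)
∠(n_2, n_6) = 177.34°
δ = |180° − 177.34°| = 2.66°
2.66° ≤ 2α = 28.07°  →  valid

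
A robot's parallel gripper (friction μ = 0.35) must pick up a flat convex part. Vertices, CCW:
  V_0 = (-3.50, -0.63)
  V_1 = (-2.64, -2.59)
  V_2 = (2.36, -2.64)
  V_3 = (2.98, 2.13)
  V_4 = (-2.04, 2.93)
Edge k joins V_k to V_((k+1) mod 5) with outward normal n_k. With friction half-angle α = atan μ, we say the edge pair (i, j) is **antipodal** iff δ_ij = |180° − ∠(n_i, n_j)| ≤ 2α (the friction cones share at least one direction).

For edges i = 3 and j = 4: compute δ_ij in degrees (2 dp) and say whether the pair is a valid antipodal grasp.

δ = 103.24°, invalid

α = atan 0.35 = 19.29°;  2α = 38.58°
edge 3: e_3 = (-5.02, +0.80);  n_3 = (+0.1574, +0.9875)
edge 4: e_4 = (-1.46, -3.56);  n_4 = (-0.9252, +0.3794)
∠(n_3, n_4) = 76.76°
δ = |180° − 76.76°| = 103.24°
103.24° > 2α = 38.58°  →  invalid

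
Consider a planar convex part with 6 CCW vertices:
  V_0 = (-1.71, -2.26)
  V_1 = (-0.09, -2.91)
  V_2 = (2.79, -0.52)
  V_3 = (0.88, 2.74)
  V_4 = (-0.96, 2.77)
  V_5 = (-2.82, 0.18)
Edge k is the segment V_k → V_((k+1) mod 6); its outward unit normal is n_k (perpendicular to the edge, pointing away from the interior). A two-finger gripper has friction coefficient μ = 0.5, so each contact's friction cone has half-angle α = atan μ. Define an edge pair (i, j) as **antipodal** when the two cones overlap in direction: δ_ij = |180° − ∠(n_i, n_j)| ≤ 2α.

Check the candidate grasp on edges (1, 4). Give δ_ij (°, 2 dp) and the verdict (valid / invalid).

α = atan 0.5 = 26.57°;  2α = 53.13°
edge 1: e_1 = (+2.88, +2.39);  n_1 = (+0.6386, -0.7695)
edge 4: e_4 = (-1.86, -2.59);  n_4 = (-0.8122, +0.5833)
∠(n_1, n_4) = 165.37°
δ = |180° − 165.37°| = 14.63°
14.63° ≤ 2α = 53.13°  →  valid

δ = 14.63°, valid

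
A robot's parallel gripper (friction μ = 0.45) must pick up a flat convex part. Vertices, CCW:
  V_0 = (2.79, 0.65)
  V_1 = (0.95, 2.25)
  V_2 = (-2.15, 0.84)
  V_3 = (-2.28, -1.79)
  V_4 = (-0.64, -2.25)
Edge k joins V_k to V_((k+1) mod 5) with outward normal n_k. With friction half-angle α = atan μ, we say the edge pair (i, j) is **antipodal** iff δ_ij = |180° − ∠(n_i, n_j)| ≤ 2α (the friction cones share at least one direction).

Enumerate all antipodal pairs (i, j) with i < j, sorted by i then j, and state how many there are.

α = atan 0.45 = 24.23°;  2α = 48.46°
n_0 = (+0.6562, +0.7546)
n_1 = (-0.4140, +0.9103)
n_2 = (-0.9988, +0.0494)
n_3 = (-0.2701, -0.9628)
n_4 = (+0.6456, -0.7636)
  (0,1): δ = 114.53°  ·
  (0,2): δ = 51.82°  ·
  (0,3): δ = 25.34°  ✓
  (0,4): δ = 81.22°  ·
  (1,2): δ = 117.29°  ·
  (1,3): δ = 40.13°  ✓
  (1,4): δ = 15.76°  ✓
  (2,3): δ = 102.84°  ·
  (2,4): δ = 46.96°  ✓
  (3,4): δ = 124.12°  ·
antipodal pairs: 4

count = 4; pairs: (0,3), (1,3), (1,4), (2,4)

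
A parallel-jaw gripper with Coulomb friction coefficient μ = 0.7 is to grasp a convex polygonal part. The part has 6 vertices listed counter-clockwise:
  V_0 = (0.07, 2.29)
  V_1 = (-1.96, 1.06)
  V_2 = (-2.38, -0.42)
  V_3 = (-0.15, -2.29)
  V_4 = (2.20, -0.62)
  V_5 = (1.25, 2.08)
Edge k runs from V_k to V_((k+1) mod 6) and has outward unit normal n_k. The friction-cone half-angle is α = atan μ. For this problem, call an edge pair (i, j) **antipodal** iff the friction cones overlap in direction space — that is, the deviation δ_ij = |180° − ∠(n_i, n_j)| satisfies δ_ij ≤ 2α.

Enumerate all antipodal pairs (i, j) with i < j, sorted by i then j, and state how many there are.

count = 6; pairs: (0,3), (1,3), (1,4), (2,4), (2,5), (3,5)

α = atan 0.7 = 34.99°;  2α = 69.98°
n_0 = (-0.5182, +0.8553)
n_1 = (-0.9620, +0.2730)
n_2 = (-0.6425, -0.7662)
n_3 = (+0.5793, -0.8151)
n_4 = (+0.9433, +0.3319)
n_5 = (+0.1752, +0.9845)
  (0,1): δ = 137.06°  ·
  (0,2): δ = 71.19°  ·
  (0,3): δ = 4.19°  ✓
  (0,4): δ = 78.17°  ·
  (0,5): δ = 138.70°  ·
  (1,2): δ = 114.14°  ·
  (1,3): δ = 38.76°  ✓
  (1,4): δ = 35.23°  ✓
  (1,5): δ = 95.75°  ·
  (2,3): δ = 104.62°  ·
  (2,4): δ = 30.63°  ✓
  (2,5): δ = 29.89°  ✓
  (3,4): δ = 106.01°  ·
  (3,5): δ = 45.49°  ✓
  (4,5): δ = 119.48°  ·
antipodal pairs: 6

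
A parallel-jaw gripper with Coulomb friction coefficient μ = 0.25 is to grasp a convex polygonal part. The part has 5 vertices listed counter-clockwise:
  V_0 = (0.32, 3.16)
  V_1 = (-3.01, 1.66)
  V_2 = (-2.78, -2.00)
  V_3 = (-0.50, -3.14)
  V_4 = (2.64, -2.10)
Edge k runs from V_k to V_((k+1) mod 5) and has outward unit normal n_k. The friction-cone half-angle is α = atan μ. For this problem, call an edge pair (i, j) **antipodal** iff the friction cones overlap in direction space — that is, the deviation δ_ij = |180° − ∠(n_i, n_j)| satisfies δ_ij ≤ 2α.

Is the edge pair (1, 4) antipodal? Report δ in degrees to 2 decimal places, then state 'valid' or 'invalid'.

α = atan 0.25 = 14.04°;  2α = 28.07°
edge 1: e_1 = (+0.23, -3.66);  n_1 = (-0.9980, -0.0627)
edge 4: e_4 = (-2.32, +5.26);  n_4 = (+0.9150, +0.4036)
∠(n_1, n_4) = 159.80°
δ = |180° − 159.80°| = 20.20°
20.20° ≤ 2α = 28.07°  →  valid

δ = 20.20°, valid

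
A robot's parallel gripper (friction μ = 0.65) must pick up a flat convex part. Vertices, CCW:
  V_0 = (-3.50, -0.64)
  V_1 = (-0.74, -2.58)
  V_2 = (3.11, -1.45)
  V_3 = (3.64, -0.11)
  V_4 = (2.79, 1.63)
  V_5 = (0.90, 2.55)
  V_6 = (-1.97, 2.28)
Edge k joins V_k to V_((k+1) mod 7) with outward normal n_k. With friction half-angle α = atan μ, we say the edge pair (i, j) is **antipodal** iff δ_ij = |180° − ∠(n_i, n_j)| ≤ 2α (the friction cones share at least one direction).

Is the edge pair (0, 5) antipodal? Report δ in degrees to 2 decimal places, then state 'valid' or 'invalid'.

δ = 40.48°, valid

α = atan 0.65 = 33.02°;  2α = 66.05°
edge 0: e_0 = (+2.76, -1.94);  n_0 = (-0.5751, -0.8181)
edge 5: e_5 = (-2.87, -0.27);  n_5 = (-0.0937, +0.9956)
∠(n_0, n_5) = 139.52°
δ = |180° − 139.52°| = 40.48°
40.48° ≤ 2α = 66.05°  →  valid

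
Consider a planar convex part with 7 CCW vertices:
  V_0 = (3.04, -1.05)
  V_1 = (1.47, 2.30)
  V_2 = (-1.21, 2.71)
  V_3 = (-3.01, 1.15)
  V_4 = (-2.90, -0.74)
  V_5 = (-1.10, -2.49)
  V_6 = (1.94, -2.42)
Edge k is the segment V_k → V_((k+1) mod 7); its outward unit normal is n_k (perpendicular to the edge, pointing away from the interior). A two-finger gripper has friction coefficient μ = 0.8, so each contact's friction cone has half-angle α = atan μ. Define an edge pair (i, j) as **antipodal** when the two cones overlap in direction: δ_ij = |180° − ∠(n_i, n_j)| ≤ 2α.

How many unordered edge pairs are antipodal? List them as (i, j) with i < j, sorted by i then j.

count = 10; pairs: (0,2), (0,3), (0,4), (0,5), (1,4), (1,5), (1,6), (2,5), (2,6), (3,6)

α = atan 0.8 = 38.66°;  2α = 77.32°
n_0 = (+0.9055, +0.4244)
n_1 = (+0.1512, +0.9885)
n_2 = (-0.6549, +0.7557)
n_3 = (-0.9983, -0.0581)
n_4 = (-0.6971, -0.7170)
n_5 = (+0.0230, -0.9997)
n_6 = (+0.7798, -0.6261)
  (0,1): δ = 123.81°  ·
  (0,2): δ = 74.20°  ✓
  (0,3): δ = 21.78°  ✓
  (0,4): δ = 20.70°  ✓
  (0,5): δ = 66.21°  ✓
  (0,6): δ = 116.13°  ·
  (1,2): δ = 130.39°  ·
  (1,3): δ = 77.97°  ·
  (1,4): δ = 35.50°  ✓
  (1,5): δ = 10.02°  ✓
  (1,6): δ = 59.94°  ✓
  (2,3): δ = 127.58°  ·
  (2,4): δ = 85.11°  ·
  (2,5): δ = 39.60°  ✓
  (2,6): δ = 10.32°  ✓
  (3,4): δ = 137.52°  ·
  (3,5): δ = 92.01°  ·
  (3,6): δ = 42.09°  ✓
  (4,5): δ = 134.49°  ·
  (4,6): δ = 84.57°  ·
  (5,6): δ = 130.08°  ·
antipodal pairs: 10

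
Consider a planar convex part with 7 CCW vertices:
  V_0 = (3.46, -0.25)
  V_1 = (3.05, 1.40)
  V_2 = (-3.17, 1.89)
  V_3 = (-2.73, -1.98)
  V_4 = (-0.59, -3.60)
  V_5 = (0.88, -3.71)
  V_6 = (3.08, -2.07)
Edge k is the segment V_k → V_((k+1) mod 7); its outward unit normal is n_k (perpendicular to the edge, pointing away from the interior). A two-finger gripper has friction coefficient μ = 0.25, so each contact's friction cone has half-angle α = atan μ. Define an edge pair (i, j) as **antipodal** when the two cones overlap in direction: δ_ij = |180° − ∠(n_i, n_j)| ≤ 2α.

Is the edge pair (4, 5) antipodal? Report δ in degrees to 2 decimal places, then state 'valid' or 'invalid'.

α = atan 0.25 = 14.04°;  2α = 28.07°
edge 4: e_4 = (+1.47, -0.11);  n_4 = (-0.0746, -0.9972)
edge 5: e_5 = (+2.20, +1.64);  n_5 = (+0.5977, -0.8017)
∠(n_4, n_5) = 40.98°
δ = |180° − 40.98°| = 139.02°
139.02° > 2α = 28.07°  →  invalid

δ = 139.02°, invalid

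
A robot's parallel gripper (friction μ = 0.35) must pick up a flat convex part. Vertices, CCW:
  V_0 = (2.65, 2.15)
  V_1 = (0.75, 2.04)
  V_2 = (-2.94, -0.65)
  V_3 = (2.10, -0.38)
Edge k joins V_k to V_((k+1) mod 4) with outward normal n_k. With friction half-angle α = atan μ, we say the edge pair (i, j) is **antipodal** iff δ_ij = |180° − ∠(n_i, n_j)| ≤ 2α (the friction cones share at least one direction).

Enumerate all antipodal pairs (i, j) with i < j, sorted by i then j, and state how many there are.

α = atan 0.35 = 19.29°;  2α = 38.58°
n_0 = (-0.0578, +0.9983)
n_1 = (-0.5891, +0.8081)
n_2 = (+0.0535, -0.9986)
n_3 = (+0.9772, -0.2124)
  (0,1): δ = 147.22°  ·
  (0,2): δ = 0.25°  ✓
  (0,3): δ = 74.42°  ·
  (1,2): δ = 33.03°  ✓
  (1,3): δ = 41.64°  ·
  (2,3): δ = 105.33°  ·
antipodal pairs: 2

count = 2; pairs: (0,2), (1,2)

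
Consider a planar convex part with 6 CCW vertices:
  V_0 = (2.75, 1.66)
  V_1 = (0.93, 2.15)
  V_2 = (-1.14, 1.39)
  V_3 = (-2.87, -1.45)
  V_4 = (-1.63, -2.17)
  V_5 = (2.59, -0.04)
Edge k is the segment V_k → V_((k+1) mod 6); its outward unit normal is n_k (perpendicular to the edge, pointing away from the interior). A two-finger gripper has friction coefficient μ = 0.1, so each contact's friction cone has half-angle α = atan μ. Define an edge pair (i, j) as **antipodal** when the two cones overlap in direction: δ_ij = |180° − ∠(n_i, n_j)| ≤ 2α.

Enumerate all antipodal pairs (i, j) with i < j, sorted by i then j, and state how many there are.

count = 1; pairs: (1,4)

α = atan 0.1 = 5.71°;  2α = 11.42°
n_0 = (+0.2600, +0.9656)
n_1 = (-0.3447, +0.9387)
n_2 = (-0.8540, +0.5202)
n_3 = (-0.5021, -0.8648)
n_4 = (+0.4506, -0.8927)
n_5 = (+0.9956, -0.0937)
  (0,1): δ = 144.77°  ·
  (0,2): δ = 106.28°  ·
  (0,3): δ = 15.07°  ·
  (0,4): δ = 41.85°  ·
  (0,5): δ = 99.69°  ·
  (1,2): δ = 141.51°  ·
  (1,3): δ = 50.30°  ·
  (1,4): δ = 6.62°  ✓
  (1,5): δ = 64.46°  ·
  (2,3): δ = 88.79°  ·
  (2,4): δ = 31.87°  ·
  (2,5): δ = 25.97°  ·
  (3,4): δ = 123.08°  ·
  (3,5): δ = 65.24°  ·
  (4,5): δ = 122.16°  ·
antipodal pairs: 1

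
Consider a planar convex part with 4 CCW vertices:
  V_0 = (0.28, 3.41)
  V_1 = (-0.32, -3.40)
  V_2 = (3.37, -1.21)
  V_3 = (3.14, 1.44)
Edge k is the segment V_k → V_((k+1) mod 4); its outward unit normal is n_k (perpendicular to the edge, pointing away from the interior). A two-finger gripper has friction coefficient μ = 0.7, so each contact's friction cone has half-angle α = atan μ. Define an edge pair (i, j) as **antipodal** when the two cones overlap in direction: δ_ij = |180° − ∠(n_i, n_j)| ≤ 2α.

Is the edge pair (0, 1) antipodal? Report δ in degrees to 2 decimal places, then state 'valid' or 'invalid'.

δ = 54.28°, valid

α = atan 0.7 = 34.99°;  2α = 69.98°
edge 0: e_0 = (-0.60, -6.81);  n_0 = (-0.9961, +0.0878)
edge 1: e_1 = (+3.69, +2.19);  n_1 = (+0.5104, -0.8600)
∠(n_0, n_1) = 125.72°
δ = |180° − 125.72°| = 54.28°
54.28° ≤ 2α = 69.98°  →  valid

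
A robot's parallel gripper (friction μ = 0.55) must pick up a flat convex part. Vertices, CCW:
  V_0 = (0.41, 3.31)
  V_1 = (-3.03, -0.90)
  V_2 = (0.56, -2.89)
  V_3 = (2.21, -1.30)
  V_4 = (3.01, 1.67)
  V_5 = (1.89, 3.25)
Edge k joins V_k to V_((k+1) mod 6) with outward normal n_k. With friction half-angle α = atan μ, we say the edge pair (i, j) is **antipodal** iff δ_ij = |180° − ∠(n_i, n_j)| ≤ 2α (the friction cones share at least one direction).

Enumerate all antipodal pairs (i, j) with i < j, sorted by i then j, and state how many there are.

α = atan 0.55 = 28.81°;  2α = 57.62°
n_0 = (-0.7744, +0.6327)
n_1 = (-0.4848, -0.8746)
n_2 = (+0.6939, -0.7201)
n_3 = (+0.9656, -0.2601)
n_4 = (+0.8158, +0.5783)
n_5 = (+0.0405, +0.9992)
  (0,1): δ = 79.75°  ·
  (0,2): δ = 6.81°  ✓
  (0,3): δ = 24.18°  ✓
  (0,4): δ = 74.58°  ·
  (0,5): δ = 126.93°  ·
  (1,2): δ = 107.06°  ·
  (1,3): δ = 76.08°  ·
  (1,4): δ = 25.67°  ✓
  (1,5): δ = 26.68°  ✓
  (2,3): δ = 149.01°  ·
  (2,4): δ = 98.61°  ·
  (2,5): δ = 46.26°  ✓
  (3,4): δ = 129.59°  ·
  (3,5): δ = 77.25°  ·
  (4,5): δ = 127.65°  ·
antipodal pairs: 5

count = 5; pairs: (0,2), (0,3), (1,4), (1,5), (2,5)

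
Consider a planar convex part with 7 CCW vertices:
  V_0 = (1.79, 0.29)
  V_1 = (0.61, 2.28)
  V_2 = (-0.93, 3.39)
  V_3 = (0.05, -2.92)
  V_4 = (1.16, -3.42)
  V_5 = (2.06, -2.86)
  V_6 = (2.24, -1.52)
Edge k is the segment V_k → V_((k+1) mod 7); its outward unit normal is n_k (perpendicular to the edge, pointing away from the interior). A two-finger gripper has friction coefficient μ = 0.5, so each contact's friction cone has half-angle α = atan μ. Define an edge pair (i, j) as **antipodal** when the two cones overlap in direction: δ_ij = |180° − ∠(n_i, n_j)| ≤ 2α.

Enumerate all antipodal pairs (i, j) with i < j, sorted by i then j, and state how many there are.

count = 7; pairs: (0,2), (0,3), (1,2), (1,3), (2,5), (2,6), (3,6)

α = atan 0.5 = 26.57°;  2α = 53.13°
n_0 = (+0.8602, +0.5100)
n_1 = (+0.5847, +0.8112)
n_2 = (-0.9882, -0.1535)
n_3 = (-0.4107, -0.9118)
n_4 = (+0.5283, -0.8491)
n_5 = (+0.9911, -0.1331)
n_6 = (+0.9705, +0.2413)
  (0,1): δ = 156.45°  ·
  (0,2): δ = 21.84°  ✓
  (0,3): δ = 35.08°  ✓
  (0,4): δ = 91.22°  ·
  (0,5): δ = 141.68°  ·
  (0,6): δ = 163.30°  ·
  (1,2): δ = 45.39°  ✓
  (1,3): δ = 11.53°  ✓
  (1,4): δ = 67.67°  ·
  (1,5): δ = 118.13°  ·
  (1,6): δ = 139.75°  ·
  (2,3): δ = 123.08°  ·
  (2,4): δ = 66.94°  ·
  (2,5): δ = 16.48°  ✓
  (2,6): δ = 5.13°  ✓
  (3,4): δ = 123.86°  ·
  (3,5): δ = 73.40°  ·
  (3,6): δ = 51.79°  ✓
  (4,5): δ = 129.54°  ·
  (4,6): δ = 107.93°  ·
  (5,6): δ = 158.39°  ·
antipodal pairs: 7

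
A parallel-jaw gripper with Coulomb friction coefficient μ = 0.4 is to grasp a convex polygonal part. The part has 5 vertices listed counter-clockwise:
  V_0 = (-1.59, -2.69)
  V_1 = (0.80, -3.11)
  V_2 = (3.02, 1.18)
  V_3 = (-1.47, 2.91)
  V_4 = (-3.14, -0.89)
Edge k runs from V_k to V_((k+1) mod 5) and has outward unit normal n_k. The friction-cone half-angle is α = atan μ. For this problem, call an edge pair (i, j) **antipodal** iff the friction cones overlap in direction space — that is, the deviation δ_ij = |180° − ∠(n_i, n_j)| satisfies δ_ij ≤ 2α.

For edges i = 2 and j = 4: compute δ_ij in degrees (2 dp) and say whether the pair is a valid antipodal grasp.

α = atan 0.4 = 21.80°;  2α = 43.60°
edge 2: e_2 = (-4.49, +1.73);  n_2 = (+0.3595, +0.9331)
edge 4: e_4 = (+1.55, -1.80);  n_4 = (-0.7578, -0.6525)
∠(n_2, n_4) = 151.80°
δ = |180° − 151.80°| = 28.20°
28.20° ≤ 2α = 43.60°  →  valid

δ = 28.20°, valid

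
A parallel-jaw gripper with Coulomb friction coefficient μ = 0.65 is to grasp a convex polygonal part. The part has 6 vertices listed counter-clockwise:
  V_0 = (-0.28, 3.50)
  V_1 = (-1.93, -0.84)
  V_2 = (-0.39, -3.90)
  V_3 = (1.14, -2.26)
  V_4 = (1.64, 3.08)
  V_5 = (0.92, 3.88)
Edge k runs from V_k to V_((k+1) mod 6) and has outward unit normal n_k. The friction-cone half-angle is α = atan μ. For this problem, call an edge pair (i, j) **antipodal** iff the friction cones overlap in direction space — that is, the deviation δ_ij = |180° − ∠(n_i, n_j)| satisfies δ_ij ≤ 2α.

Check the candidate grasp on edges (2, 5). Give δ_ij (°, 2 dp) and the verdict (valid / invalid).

δ = 29.42°, valid

α = atan 0.65 = 33.02°;  2α = 66.05°
edge 2: e_2 = (+1.53, +1.64);  n_2 = (+0.7312, -0.6822)
edge 5: e_5 = (-1.20, -0.38);  n_5 = (-0.3019, +0.9533)
∠(n_2, n_5) = 150.58°
δ = |180° − 150.58°| = 29.42°
29.42° ≤ 2α = 66.05°  →  valid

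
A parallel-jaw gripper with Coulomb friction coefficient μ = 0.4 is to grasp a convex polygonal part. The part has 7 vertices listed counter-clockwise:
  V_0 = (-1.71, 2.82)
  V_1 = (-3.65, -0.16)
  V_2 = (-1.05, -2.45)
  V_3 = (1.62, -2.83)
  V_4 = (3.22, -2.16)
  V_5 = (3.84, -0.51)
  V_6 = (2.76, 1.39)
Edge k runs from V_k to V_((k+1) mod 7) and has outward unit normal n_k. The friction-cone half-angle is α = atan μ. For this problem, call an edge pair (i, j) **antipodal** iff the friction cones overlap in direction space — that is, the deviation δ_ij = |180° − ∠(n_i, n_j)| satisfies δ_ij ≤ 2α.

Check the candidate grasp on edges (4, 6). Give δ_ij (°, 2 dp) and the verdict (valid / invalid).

α = atan 0.4 = 21.80°;  2α = 43.60°
edge 4: e_4 = (+0.62, +1.65);  n_4 = (+0.9361, -0.3517)
edge 6: e_6 = (-4.47, +1.43);  n_6 = (+0.3047, +0.9524)
∠(n_4, n_6) = 92.85°
δ = |180° − 92.85°| = 87.15°
87.15° > 2α = 43.60°  →  invalid

δ = 87.15°, invalid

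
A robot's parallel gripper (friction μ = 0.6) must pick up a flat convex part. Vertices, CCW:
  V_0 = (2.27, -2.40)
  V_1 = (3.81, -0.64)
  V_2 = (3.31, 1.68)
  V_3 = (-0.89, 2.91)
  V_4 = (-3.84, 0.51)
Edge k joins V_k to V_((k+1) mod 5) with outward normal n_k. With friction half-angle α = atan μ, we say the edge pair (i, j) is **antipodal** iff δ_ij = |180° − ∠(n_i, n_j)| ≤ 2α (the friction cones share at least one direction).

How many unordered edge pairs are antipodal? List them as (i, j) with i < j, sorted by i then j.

α = atan 0.6 = 30.96°;  2α = 61.93°
n_0 = (+0.7526, -0.6585)
n_1 = (+0.9776, +0.2107)
n_2 = (+0.2811, +0.9597)
n_3 = (-0.6311, +0.7757)
n_4 = (-0.4300, -0.9028)
  (0,1): δ = 126.65°  ·
  (0,2): δ = 65.14°  ·
  (0,3): δ = 9.68°  ✓
  (0,4): δ = 105.72°  ·
  (1,2): δ = 118.49°  ·
  (1,3): δ = 63.03°  ·
  (1,4): δ = 52.37°  ✓
  (2,3): δ = 124.55°  ·
  (2,4): δ = 9.14°  ✓
  (3,4): δ = 64.60°  ·
antipodal pairs: 3

count = 3; pairs: (0,3), (1,4), (2,4)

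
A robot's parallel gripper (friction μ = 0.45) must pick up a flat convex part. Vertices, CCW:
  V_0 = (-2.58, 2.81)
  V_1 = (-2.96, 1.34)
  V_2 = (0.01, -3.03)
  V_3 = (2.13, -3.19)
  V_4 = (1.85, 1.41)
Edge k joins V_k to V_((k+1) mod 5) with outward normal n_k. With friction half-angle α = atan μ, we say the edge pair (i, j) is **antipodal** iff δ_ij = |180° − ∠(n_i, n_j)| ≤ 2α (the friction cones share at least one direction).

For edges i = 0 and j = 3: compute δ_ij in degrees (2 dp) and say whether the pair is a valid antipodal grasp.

α = atan 0.45 = 24.23°;  2α = 48.46°
edge 0: e_0 = (-0.38, -1.47);  n_0 = (-0.9682, +0.2503)
edge 3: e_3 = (-0.28, +4.60);  n_3 = (+0.9982, +0.0608)
∠(n_0, n_3) = 162.02°
δ = |180° − 162.02°| = 17.98°
17.98° ≤ 2α = 48.46°  →  valid

δ = 17.98°, valid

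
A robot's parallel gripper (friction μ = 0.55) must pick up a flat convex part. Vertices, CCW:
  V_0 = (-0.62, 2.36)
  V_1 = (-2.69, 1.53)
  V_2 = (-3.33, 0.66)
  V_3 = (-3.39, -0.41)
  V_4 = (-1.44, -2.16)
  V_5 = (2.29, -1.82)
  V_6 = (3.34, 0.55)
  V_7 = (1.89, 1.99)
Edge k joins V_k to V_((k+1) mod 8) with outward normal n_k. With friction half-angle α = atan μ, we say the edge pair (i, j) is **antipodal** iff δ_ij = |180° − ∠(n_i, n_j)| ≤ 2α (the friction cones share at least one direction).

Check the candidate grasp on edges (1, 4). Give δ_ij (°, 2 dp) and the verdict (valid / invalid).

δ = 48.45°, valid

α = atan 0.55 = 28.81°;  2α = 57.62°
edge 1: e_1 = (-0.64, -0.87);  n_1 = (-0.8055, +0.5926)
edge 4: e_4 = (+3.73, +0.34);  n_4 = (+0.0908, -0.9959)
∠(n_1, n_4) = 131.55°
δ = |180° − 131.55°| = 48.45°
48.45° ≤ 2α = 57.62°  →  valid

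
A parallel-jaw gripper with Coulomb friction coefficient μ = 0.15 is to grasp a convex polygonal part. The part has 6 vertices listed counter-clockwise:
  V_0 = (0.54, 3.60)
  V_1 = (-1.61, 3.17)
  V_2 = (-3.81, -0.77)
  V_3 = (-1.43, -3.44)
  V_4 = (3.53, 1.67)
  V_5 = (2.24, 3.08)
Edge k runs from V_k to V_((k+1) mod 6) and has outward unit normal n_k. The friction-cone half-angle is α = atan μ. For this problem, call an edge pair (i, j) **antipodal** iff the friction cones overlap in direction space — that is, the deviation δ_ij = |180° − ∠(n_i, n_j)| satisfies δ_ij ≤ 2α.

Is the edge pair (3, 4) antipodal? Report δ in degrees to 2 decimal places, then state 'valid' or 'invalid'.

α = atan 0.15 = 8.53°;  2α = 17.06°
edge 3: e_3 = (+4.96, +5.11);  n_3 = (+0.7176, -0.6965)
edge 4: e_4 = (-1.29, +1.41);  n_4 = (+0.7378, +0.6750)
∠(n_3, n_4) = 86.60°
δ = |180° − 86.60°| = 93.40°
93.40° > 2α = 17.06°  →  invalid

δ = 93.40°, invalid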